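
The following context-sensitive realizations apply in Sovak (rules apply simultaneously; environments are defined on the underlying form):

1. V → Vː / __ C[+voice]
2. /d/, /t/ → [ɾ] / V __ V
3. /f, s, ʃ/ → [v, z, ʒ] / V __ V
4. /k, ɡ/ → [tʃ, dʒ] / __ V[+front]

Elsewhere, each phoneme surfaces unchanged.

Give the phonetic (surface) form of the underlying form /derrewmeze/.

[deːrreːwmeːze]

/d/ (word-initial) fails the environment for rule 2, so it stays [d].
/e/ (between /d/ and /r/): before a voiced consonant, so rule 1 applies → [eː].
/r/ — not in any rule's target class → [r].
/r/ (between /r/ and /e/): no rule targets it → [r].
Rule 1 applies to /e/ (between /r/ and /w/: before a voiced consonant) → [eː].
/w/ (between /e/ and /m/): no rule targets it → [w].
/m/ stays [m].
/e/ meets the environment for rule 1 (before a voiced consonant) → [eː].
/z/ stays [z].
/e/ (word-final) fails the environment for rule 1, so it stays [e].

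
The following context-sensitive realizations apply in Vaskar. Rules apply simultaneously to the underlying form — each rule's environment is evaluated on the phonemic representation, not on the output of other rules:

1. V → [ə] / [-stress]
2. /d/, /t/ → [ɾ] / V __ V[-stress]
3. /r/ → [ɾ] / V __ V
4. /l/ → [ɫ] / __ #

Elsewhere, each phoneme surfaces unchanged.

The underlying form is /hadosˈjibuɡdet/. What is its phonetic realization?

/h/ stays [h].
/a/ meets the environment for rule 1 (in an unstressed syllable) → [ə].
/d/ (between /a/ and /o/): between a vowel and a following unstressed vowel, so rule 2 applies → [ɾ].
/o/ (between /d/ and /s/) occurs in an unstressed syllable → [ə] by rule 1.
/s/ (between /o/ and /j/): no rule targets it → [s].
/j/ — not in any rule's target class → [j].
/i/ (between /j/ and /b/) fails the environment for rule 1, so it stays [i].
/b/ — not in any rule's target class → [b].
/u/ (between /b/ and /ɡ/) occurs in an unstressed syllable → [ə] by rule 1.
/ɡ/ stays [ɡ].
/d/ (between /ɡ/ and /e/) fails the environment for rule 2, so it stays [d].
/e/ (between /d/ and /t/) occurs in an unstressed syllable → [ə] by rule 1.
/t/ (word-final) is in the target of rule 2 but the environment (between a vowel and a following unstressed vowel) is not met → [t].

[həɾəsˈjibəɡdət]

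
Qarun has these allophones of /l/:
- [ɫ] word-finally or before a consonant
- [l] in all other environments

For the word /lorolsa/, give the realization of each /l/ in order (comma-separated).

[l], [ɫ]

Occurrence 1 (position 1): no conditioning environment matches → elsewhere allophone [l].
Occurrence 2 (position 5): word-finally or before a consonant → [ɫ].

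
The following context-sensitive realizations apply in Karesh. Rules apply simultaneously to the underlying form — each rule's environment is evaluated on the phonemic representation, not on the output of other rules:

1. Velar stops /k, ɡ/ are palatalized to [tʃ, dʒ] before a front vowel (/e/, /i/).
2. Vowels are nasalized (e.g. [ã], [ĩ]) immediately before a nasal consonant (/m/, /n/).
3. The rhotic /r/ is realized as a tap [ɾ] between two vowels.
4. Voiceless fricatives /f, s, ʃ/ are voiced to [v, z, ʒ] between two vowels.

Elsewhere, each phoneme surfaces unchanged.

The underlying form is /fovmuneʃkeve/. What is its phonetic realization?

[fovmũneʃtʃeve]

/f/ — word-initial; rule 4 does not apply here → [f].
/o/ — between /f/ and /v/; rule 2 does not apply here → [o].
/v/ (between /o/ and /m/) is unaffected → [v].
/m/ stays [m].
Rule 2 applies to /u/ (between /m/ and /n/: before a nasal consonant) → [ũ].
/n/ (between /u/ and /e/) is unaffected → [n].
/e/ — between /n/ and /ʃ/; rule 2 does not apply here → [e].
/ʃ/ (between /e/ and /k/): rule 4 targets it, but not between two vowels → unchanged [ʃ].
/k/ — between /ʃ/ and /e/, before a front vowel — surfaces as [tʃ] (rule 1).
/e/ (between /k/ and /v/): rule 2 targets it, but not before a nasal consonant → unchanged [e].
/v/ (between /e/ and /e/) is unaffected → [v].
/e/ (word-final): rule 2 targets it, but not before a nasal consonant → unchanged [e].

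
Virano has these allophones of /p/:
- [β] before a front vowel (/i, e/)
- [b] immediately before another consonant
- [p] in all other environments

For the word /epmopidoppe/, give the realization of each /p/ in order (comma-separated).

[b], [β], [b], [β]

Occurrence 1 (position 2): immediately before another consonant → [b].
Occurrence 2 (position 5): before a front vowel (/i, e/) → [β].
Occurrence 3 (position 9): immediately before another consonant → [b].
Occurrence 4 (position 10): before a front vowel (/i, e/) → [β].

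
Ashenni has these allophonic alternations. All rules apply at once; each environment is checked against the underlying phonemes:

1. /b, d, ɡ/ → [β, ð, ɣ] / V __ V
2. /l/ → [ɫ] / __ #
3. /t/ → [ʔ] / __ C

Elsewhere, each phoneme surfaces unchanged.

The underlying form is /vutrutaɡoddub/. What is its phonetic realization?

Rule 3 applies to /t/ (between /u/ and /r/: immediately before a consonant) → [ʔ].
/t/ (between /u/ and /a/) fails the environment for rule 3, so it stays [t].
/ɡ/ meets the environment for rule 1 (between two vowels) → [ɣ].
/d/ — between /o/ and /d/; rule 1 does not apply here → [d].
/d/ (between /d/ and /u/): rule 1 targets it, but not between two vowels → unchanged [d].
/b/ — word-final; rule 1 does not apply here → [b].

[vuʔrutaɣoddub]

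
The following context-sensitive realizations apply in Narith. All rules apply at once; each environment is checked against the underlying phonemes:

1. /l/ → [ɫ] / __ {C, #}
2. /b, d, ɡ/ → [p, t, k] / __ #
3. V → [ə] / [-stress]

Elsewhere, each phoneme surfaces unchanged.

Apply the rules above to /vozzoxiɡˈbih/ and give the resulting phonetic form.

/v/ stays [v].
/o/ (between /v/ and /z/) occurs in an unstressed syllable → [ə] by rule 3.
/z/ (between /o/ and /z/) is unaffected → [z].
/z/ — not in any rule's target class → [z].
Rule 3 applies to /o/ (between /z/ and /x/: in an unstressed syllable) → [ə].
/x/ stays [x].
/i/ (between /x/ and /ɡ/) occurs in an unstressed syllable → [ə] by rule 3.
/ɡ/ (between /i/ and /b/) fails the environment for rule 2, so it stays [ɡ].
/b/ (between /ɡ/ and /i/) fails the environment for rule 2, so it stays [b].
/i/ (between /b/ and /h/) is in the target of rule 3 but the environment (in an unstressed syllable) is not met → [i].
/h/ stays [h].

[vəzzəxəɡˈbih]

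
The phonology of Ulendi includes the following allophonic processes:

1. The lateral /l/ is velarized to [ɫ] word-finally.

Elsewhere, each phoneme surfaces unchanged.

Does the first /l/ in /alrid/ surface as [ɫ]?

No

/l/ (between /a/ and /r/): rule 1 targets it, but not word-finally → unchanged [l].
The actual realization is [l], not [ɫ].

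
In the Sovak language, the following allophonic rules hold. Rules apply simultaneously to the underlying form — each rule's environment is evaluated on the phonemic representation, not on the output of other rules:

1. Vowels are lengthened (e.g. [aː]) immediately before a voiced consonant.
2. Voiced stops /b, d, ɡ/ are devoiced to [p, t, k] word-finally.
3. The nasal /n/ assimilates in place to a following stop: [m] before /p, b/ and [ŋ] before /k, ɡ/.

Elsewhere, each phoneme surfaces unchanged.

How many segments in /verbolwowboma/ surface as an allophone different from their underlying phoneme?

4

Segments that undergo a rule: /e/ → [eː] (rule 1); /o/ → [oː] (rule 1); /o/ → [oː] (rule 1); /o/ → [oː] (rule 1).
All other segments surface unchanged.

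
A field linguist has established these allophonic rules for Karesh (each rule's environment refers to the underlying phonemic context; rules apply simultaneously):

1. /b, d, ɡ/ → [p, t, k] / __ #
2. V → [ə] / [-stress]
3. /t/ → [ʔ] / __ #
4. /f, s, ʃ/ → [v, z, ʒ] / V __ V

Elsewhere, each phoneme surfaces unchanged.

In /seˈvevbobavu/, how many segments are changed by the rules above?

Segments that undergo a rule: /e/ → [ə] (rule 2); /o/ → [ə] (rule 2); /a/ → [ə] (rule 2); /u/ → [ə] (rule 2).
All other segments surface unchanged.

4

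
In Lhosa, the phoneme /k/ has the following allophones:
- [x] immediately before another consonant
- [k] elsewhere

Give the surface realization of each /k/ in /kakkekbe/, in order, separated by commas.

Occurrence 1 (position 1): no conditioning environment matches → elsewhere allophone [k].
Occurrence 2 (position 3): immediately before another consonant → [x].
Occurrence 3 (position 4): no conditioning environment matches → elsewhere allophone [k].
Occurrence 4 (position 6): immediately before another consonant → [x].

[k], [x], [k], [x]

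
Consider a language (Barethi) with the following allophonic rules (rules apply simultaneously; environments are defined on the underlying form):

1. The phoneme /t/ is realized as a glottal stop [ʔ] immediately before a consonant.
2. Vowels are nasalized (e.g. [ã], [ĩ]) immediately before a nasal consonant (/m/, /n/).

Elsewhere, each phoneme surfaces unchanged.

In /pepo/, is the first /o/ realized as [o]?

/o/ (word-final) fails the environment for rule 2, so it stays [o].
The actual realization is [o], which matches [o].

Yes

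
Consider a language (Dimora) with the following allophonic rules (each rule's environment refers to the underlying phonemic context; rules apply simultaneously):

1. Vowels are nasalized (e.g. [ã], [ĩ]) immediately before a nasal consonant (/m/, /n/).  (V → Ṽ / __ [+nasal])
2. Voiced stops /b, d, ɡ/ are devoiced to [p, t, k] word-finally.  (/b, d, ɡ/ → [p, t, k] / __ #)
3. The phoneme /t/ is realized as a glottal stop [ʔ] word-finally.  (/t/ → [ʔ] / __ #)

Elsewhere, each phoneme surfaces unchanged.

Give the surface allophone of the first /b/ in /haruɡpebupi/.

/b/ (between /e/ and /u/) fails the environment for rule 2, so it stays [b].

[b]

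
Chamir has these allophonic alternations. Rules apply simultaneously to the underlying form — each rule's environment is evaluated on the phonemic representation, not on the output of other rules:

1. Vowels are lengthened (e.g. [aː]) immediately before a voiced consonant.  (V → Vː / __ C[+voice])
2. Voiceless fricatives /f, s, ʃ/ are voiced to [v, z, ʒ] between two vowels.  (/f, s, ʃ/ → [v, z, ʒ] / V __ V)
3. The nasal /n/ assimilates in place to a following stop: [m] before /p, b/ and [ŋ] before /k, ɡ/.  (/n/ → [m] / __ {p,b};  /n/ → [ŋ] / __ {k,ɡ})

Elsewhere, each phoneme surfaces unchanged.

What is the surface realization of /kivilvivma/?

[kiːviːlviːvma]

/k/ (word-initial) is unaffected → [k].
/i/ — between /k/ and /v/, before a voiced consonant — surfaces as [iː] (rule 1).
/v/ (between /i/ and /i/) is unaffected → [v].
/i/ (between /v/ and /l/) occurs before a voiced consonant → [iː] by rule 1.
/l/ (between /i/ and /v/): no rule targets it → [l].
/v/ — not in any rule's target class → [v].
/i/ meets the environment for rule 1 (before a voiced consonant) → [iː].
/v/ — not in any rule's target class → [v].
/m/ (between /v/ and /a/): no rule targets it → [m].
/a/ (word-final) is in the target of rule 1 but the environment (before a voiced consonant) is not met → [a].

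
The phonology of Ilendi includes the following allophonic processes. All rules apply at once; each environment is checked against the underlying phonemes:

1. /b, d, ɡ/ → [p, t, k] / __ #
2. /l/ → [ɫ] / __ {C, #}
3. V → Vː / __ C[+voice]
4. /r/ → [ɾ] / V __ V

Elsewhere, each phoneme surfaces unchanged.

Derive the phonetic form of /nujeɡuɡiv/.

[nuːjeːɡuːɡiːv]

/n/ — not in any rule's target class → [n].
/u/ (between /n/ and /j/): before a voiced consonant, so rule 3 applies → [uː].
/j/ stays [j].
/e/ — between /j/ and /ɡ/, before a voiced consonant — surfaces as [eː] (rule 3).
/ɡ/ (between /e/ and /u/) is in the target of rule 1 but the environment (word-finally) is not met → [ɡ].
/u/ (between /ɡ/ and /ɡ/) occurs before a voiced consonant → [uː] by rule 3.
/ɡ/ (between /u/ and /i/) fails the environment for rule 1, so it stays [ɡ].
/i/ (between /ɡ/ and /v/): before a voiced consonant, so rule 3 applies → [iː].
/v/ stays [v].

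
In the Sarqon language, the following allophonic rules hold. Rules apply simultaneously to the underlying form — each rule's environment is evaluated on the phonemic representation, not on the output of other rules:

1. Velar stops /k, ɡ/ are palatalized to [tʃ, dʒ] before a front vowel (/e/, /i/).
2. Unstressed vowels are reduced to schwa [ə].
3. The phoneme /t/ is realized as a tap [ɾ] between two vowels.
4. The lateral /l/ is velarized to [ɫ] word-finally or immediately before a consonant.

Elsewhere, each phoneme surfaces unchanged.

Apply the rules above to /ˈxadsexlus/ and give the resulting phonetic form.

/x/ (word-initial) is unaffected → [x].
/a/ (between /x/ and /d/): rule 2 targets it, but not in an unstressed syllable → unchanged [a].
/d/ — not in any rule's target class → [d].
/s/ (between /d/ and /e/): no rule targets it → [s].
/e/ (between /s/ and /x/) occurs in an unstressed syllable → [ə] by rule 2.
/x/ (between /e/ and /l/): no rule targets it → [x].
/l/ (between /x/ and /u/) is in the target of rule 4 but the environment (word-finally or immediately before a consonant) is not met → [l].
/u/ meets the environment for rule 2 (in an unstressed syllable) → [ə].
/s/ (word-final) is unaffected → [s].

[ˈxadsəxləs]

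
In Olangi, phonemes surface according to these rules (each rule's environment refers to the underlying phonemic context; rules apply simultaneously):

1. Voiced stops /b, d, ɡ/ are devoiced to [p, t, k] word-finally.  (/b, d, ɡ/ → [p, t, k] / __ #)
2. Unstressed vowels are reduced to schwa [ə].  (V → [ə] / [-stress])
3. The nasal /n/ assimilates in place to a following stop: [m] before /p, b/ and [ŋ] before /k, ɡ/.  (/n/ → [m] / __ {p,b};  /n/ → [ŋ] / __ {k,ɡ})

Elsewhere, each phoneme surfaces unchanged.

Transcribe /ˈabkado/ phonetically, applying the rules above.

[ˈabkədə]

/a/ (word-initial) is in the target of rule 2 but the environment (in an unstressed syllable) is not met → [a].
/b/ (between /a/ and /k/) is in the target of rule 1 but the environment (word-finally) is not met → [b].
/a/ meets the environment for rule 2 (in an unstressed syllable) → [ə].
/d/ (between /a/ and /o/): rule 1 targets it, but not word-finally → unchanged [d].
/o/ (word-final): in an unstressed syllable, so rule 2 applies → [ə].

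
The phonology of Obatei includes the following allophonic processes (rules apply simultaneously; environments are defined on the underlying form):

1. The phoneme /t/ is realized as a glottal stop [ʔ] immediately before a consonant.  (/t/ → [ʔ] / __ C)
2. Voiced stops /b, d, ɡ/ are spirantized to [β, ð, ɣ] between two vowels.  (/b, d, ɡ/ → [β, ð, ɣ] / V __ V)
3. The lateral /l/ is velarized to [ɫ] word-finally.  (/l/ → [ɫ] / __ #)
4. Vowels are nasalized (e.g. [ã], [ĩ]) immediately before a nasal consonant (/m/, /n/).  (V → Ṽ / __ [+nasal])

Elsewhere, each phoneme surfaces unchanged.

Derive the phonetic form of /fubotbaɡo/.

[fuβoʔbaɣo]

/f/ stays [f].
/u/ (between /f/ and /b/) fails the environment for rule 4, so it stays [u].
/b/ (between /u/ and /o/): between two vowels, so rule 2 applies → [β].
/o/ (between /b/ and /t/) fails the environment for rule 4, so it stays [o].
/t/ (between /o/ and /b/) occurs immediately before a consonant → [ʔ] by rule 1.
/b/ — between /t/ and /a/; rule 2 does not apply here → [b].
/a/ — between /b/ and /ɡ/; rule 4 does not apply here → [a].
/ɡ/ (between /a/ and /o/): between two vowels, so rule 2 applies → [ɣ].
/o/ (word-final) is in the target of rule 4 but the environment (before a nasal consonant) is not met → [o].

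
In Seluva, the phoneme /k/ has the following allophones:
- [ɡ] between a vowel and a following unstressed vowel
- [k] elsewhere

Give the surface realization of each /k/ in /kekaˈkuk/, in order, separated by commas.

[k], [ɡ], [k], [k]

Occurrence 1 (position 1): no conditioning environment matches → elsewhere allophone [k].
Occurrence 2 (position 3): between a vowel and a following unstressed vowel → [ɡ].
Occurrence 3 (position 5): no conditioning environment matches → elsewhere allophone [k].
Occurrence 4 (position 7): no conditioning environment matches → elsewhere allophone [k].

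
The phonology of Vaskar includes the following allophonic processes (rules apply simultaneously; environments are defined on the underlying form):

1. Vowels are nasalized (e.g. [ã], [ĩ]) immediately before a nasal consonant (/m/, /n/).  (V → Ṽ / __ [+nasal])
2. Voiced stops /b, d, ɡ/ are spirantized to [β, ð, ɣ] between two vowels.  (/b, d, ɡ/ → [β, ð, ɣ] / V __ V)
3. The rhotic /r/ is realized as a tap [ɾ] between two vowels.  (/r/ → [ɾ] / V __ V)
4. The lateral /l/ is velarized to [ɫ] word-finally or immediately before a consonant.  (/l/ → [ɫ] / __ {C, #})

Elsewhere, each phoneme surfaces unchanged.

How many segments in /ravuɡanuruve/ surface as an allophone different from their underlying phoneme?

3

Segments that undergo a rule: /ɡ/ → [ɣ] (rule 2); /a/ → [ã] (rule 1); /r/ → [ɾ] (rule 3).
All other segments surface unchanged.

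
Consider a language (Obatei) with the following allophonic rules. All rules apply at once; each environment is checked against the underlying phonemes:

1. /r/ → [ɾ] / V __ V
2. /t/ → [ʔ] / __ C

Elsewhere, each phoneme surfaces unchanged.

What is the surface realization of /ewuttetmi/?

/e/ (word-initial): no rule targets it → [e].
/w/ — not in any rule's target class → [w].
/u/ stays [u].
/t/ — between /u/ and /t/, immediately before a consonant — surfaces as [ʔ] (rule 2).
/t/ (between /t/ and /e/) is in the target of rule 2 but the environment (immediately before a consonant) is not met → [t].
/e/ stays [e].
Rule 2 applies to /t/ (between /e/ and /m/: immediately before a consonant) → [ʔ].
/m/ stays [m].
/i/ (word-final): no rule targets it → [i].

[ewuʔteʔmi]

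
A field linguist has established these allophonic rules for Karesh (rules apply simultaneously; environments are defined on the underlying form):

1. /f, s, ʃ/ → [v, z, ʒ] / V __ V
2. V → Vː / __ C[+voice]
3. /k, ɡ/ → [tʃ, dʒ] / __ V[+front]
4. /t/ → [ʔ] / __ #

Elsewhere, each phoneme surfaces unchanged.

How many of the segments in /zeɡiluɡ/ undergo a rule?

Segments that undergo a rule: /e/ → [eː] (rule 2); /ɡ/ → [dʒ] (rule 3); /i/ → [iː] (rule 2); /u/ → [uː] (rule 2).
All other segments surface unchanged.

4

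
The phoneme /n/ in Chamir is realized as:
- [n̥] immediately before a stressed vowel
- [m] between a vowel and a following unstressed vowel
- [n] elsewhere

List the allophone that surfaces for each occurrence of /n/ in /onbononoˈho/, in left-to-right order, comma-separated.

Occurrence 1 (position 2): no conditioning environment matches → elsewhere allophone [n].
Occurrence 2 (position 5): between a vowel and a following unstressed vowel → [m].
Occurrence 3 (position 7): between a vowel and a following unstressed vowel → [m].

[n], [m], [m]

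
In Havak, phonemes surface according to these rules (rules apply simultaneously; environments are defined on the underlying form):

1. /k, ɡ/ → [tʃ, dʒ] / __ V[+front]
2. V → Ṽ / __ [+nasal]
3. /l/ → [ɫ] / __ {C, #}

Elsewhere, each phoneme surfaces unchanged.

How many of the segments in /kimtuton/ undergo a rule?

Segments that undergo a rule: /k/ → [tʃ] (rule 1); /i/ → [ĩ] (rule 2); /o/ → [õ] (rule 2).
All other segments surface unchanged.

3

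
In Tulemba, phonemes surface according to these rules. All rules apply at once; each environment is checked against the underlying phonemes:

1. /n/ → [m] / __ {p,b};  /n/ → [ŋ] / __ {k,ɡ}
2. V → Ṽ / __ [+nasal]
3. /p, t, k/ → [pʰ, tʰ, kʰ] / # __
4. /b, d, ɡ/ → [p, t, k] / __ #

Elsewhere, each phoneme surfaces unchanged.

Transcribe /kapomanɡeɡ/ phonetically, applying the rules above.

[kʰapõmãŋɡek]

Rule 3 applies to /k/ (word-initial: word-initially) → [kʰ].
/a/ (between /k/ and /p/) fails the environment for rule 2, so it stays [a].
/p/ (between /a/ and /o/) fails the environment for rule 3, so it stays [p].
Rule 2 applies to /o/ (between /p/ and /m/: before a nasal consonant) → [õ].
/a/ meets the environment for rule 2 (before a nasal consonant) → [ã].
/n/ (between /a/ and /ɡ/) occurs before a labial or velar stop → [ŋ] by rule 1.
/ɡ/ (between /n/ and /e/) fails the environment for rule 4, so it stays [ɡ].
/e/ (between /ɡ/ and /ɡ/): rule 2 targets it, but not before a nasal consonant → unchanged [e].
/ɡ/ (word-final): word-finally, so rule 4 applies → [k].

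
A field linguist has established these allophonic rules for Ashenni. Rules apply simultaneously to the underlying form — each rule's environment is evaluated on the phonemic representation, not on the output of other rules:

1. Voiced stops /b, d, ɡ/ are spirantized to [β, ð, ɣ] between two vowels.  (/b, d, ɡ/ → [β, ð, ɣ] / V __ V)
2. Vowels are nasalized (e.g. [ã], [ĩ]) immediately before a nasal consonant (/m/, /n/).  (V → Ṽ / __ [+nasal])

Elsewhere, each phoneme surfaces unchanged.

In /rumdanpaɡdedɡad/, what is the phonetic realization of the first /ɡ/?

[ɡ]

/ɡ/ — between /a/ and /d/; rule 1 does not apply here → [ɡ].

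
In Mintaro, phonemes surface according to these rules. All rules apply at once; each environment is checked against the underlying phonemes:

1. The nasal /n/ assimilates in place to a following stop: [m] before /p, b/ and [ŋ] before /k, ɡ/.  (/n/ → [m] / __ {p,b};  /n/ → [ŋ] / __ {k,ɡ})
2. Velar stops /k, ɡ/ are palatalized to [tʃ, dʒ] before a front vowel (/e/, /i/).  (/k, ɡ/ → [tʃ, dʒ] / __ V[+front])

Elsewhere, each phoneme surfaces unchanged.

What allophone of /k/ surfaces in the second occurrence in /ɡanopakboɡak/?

/k/ (word-final) is in the target of rule 2 but the environment (before a front vowel) is not met → [k].

[k]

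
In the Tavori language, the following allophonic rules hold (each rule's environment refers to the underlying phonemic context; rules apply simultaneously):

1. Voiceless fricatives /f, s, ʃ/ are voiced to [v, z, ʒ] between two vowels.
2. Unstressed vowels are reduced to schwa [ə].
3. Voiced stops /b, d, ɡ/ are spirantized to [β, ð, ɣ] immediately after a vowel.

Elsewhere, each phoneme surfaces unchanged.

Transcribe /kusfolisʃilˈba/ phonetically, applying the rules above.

[kəsfələsʃəlˈba]

/k/ stays [k].
Rule 2 applies to /u/ (between /k/ and /s/: in an unstressed syllable) → [ə].
/s/ (between /u/ and /f/) fails the environment for rule 1, so it stays [s].
/f/ (between /s/ and /o/) is in the target of rule 1 but the environment (between two vowels) is not met → [f].
/o/ (between /f/ and /l/): in an unstressed syllable, so rule 2 applies → [ə].
/l/ — not in any rule's target class → [l].
/i/ (between /l/ and /s/) occurs in an unstressed syllable → [ə] by rule 2.
/s/ (between /i/ and /ʃ/) fails the environment for rule 1, so it stays [s].
/ʃ/ (between /s/ and /i/) is in the target of rule 1 but the environment (between two vowels) is not met → [ʃ].
/i/ (between /ʃ/ and /l/) occurs in an unstressed syllable → [ə] by rule 2.
/l/ (between /i/ and /b/): no rule targets it → [l].
/b/ — between /l/ and /a/; rule 3 does not apply here → [b].
/a/ — word-final; rule 2 does not apply here → [a].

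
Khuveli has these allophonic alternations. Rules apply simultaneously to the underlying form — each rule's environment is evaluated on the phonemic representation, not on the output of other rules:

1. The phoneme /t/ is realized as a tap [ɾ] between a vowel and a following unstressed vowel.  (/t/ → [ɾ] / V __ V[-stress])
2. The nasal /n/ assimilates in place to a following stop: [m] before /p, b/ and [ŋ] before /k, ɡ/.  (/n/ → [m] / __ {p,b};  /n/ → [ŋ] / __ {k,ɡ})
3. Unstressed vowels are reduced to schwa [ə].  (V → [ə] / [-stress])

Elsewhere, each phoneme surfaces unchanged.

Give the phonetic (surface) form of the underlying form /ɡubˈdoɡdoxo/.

/u/ (between /ɡ/ and /b/): in an unstressed syllable, so rule 3 applies → [ə].
/o/ — between /d/ and /ɡ/; rule 3 does not apply here → [o].
/o/ (between /d/ and /x/): in an unstressed syllable, so rule 3 applies → [ə].
Rule 3 applies to /o/ (word-final: in an unstressed syllable) → [ə].

[ɡəbˈdoɡdəxə]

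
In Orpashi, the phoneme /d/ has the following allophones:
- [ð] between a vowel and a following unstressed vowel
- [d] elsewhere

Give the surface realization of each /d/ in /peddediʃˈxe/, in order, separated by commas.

[d], [d], [ð]

Occurrence 1 (position 3): no conditioning environment matches → elsewhere allophone [d].
Occurrence 2 (position 4): no conditioning environment matches → elsewhere allophone [d].
Occurrence 3 (position 6): between a vowel and a following unstressed vowel → [ð].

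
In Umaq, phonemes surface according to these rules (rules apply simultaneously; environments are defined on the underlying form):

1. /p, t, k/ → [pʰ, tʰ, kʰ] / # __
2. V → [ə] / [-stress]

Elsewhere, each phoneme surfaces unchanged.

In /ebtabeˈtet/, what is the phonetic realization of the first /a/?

[ə]

/a/ meets the environment for rule 2 (in an unstressed syllable) → [ə].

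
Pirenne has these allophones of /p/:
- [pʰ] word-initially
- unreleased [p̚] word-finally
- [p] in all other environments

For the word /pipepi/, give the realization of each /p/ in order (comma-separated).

[pʰ], [p], [p]

Occurrence 1 (position 1): word-initially → [pʰ].
Occurrence 2 (position 3): no conditioning environment matches → elsewhere allophone [p].
Occurrence 3 (position 5): no conditioning environment matches → elsewhere allophone [p].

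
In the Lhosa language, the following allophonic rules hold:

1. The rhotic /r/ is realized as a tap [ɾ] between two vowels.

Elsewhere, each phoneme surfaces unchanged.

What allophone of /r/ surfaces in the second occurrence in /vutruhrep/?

[r]

/r/ — between /h/ and /e/; rule 1 does not apply here → [r].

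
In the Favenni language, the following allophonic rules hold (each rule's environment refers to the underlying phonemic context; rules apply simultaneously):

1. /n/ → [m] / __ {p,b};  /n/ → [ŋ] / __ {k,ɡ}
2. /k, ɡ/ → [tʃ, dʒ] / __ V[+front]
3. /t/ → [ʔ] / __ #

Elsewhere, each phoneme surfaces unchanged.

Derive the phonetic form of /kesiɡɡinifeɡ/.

/k/ meets the environment for rule 2 (before a front vowel) → [tʃ].
/e/ (between /k/ and /s/) is unaffected → [e].
/s/ (between /e/ and /i/) is unaffected → [s].
/i/ (between /s/ and /ɡ/) is unaffected → [i].
/ɡ/ (between /i/ and /ɡ/) fails the environment for rule 2, so it stays [ɡ].
Rule 2 applies to /ɡ/ (between /ɡ/ and /i/: before a front vowel) → [dʒ].
/i/ — not in any rule's target class → [i].
/n/ (between /i/ and /i/): rule 1 targets it, but not before a labial or velar stop → unchanged [n].
/i/ — not in any rule's target class → [i].
/f/ stays [f].
/e/ stays [e].
/ɡ/ (word-final) is in the target of rule 2 but the environment (before a front vowel) is not met → [ɡ].

[tʃesiɡdʒinifeɡ]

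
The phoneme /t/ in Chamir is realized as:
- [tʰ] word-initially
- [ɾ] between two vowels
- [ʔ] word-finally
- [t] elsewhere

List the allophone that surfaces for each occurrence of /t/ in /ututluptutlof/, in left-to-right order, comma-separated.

Occurrence 1 (position 2): between two vowels → [ɾ].
Occurrence 2 (position 4): no conditioning environment matches → elsewhere allophone [t].
Occurrence 3 (position 8): no conditioning environment matches → elsewhere allophone [t].
Occurrence 4 (position 10): no conditioning environment matches → elsewhere allophone [t].

[ɾ], [t], [t], [t]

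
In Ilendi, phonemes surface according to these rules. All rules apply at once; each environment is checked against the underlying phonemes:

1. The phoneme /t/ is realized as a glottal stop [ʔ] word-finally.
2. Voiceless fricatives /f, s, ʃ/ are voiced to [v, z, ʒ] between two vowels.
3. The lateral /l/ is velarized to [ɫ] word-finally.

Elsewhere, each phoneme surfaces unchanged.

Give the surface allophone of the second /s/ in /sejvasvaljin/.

/s/ (between /a/ and /v/) is in the target of rule 2 but the environment (between two vowels) is not met → [s].

[s]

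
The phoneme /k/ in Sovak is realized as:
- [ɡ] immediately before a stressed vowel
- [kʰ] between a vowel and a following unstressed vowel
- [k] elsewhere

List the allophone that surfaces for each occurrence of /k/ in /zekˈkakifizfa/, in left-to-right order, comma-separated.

Occurrence 1 (position 3): no conditioning environment matches → elsewhere allophone [k].
Occurrence 2 (position 4): immediately before a stressed vowel → [ɡ].
Occurrence 3 (position 6): between a vowel and a following unstressed vowel → [kʰ].

[k], [ɡ], [kʰ]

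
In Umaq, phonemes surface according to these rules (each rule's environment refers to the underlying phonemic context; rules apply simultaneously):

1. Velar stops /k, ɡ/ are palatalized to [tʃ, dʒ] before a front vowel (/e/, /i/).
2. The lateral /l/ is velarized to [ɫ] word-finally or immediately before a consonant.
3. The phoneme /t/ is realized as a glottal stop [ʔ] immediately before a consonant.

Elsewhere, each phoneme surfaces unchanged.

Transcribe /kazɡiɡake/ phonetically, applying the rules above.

/k/ (word-initial) is in the target of rule 1 but the environment (before a front vowel) is not met → [k].
Rule 1 applies to /ɡ/ (between /z/ and /i/: before a front vowel) → [dʒ].
/ɡ/ (between /i/ and /a/) fails the environment for rule 1, so it stays [ɡ].
/k/ (between /a/ and /e/) occurs before a front vowel → [tʃ] by rule 1.

[kazdʒiɡatʃe]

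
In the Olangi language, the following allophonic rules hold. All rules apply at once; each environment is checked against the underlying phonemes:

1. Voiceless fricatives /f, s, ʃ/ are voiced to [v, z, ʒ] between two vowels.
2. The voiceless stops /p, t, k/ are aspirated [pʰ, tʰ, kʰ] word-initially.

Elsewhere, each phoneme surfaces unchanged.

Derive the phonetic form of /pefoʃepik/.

[pʰevoʒepik]

/p/ meets the environment for rule 2 (word-initially) → [pʰ].
/f/ (between /e/ and /o/): between two vowels, so rule 1 applies → [v].
/ʃ/ meets the environment for rule 1 (between two vowels) → [ʒ].
/p/ (between /e/ and /i/) is in the target of rule 2 but the environment (word-initially) is not met → [p].
/k/ — word-final; rule 2 does not apply here → [k].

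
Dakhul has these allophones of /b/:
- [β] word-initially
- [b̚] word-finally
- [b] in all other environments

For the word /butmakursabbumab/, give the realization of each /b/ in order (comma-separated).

[β], [b], [b], [b̚]

Occurrence 1 (position 1): word-initially → [β].
Occurrence 2 (position 11): no conditioning environment matches → elsewhere allophone [b].
Occurrence 3 (position 12): no conditioning environment matches → elsewhere allophone [b].
Occurrence 4 (position 16): word-finally → [b̚].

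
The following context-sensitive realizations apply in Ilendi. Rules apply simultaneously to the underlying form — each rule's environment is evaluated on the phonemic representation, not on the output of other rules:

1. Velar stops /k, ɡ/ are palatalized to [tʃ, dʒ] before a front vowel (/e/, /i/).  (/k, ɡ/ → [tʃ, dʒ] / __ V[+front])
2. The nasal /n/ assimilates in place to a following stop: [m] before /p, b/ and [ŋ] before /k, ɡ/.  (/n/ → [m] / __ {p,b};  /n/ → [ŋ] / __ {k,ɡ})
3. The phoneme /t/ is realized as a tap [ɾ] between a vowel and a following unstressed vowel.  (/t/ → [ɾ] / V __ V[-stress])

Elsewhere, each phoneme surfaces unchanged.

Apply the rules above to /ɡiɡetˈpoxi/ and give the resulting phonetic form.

[dʒidʒetˈpoxi]

/ɡ/ (word-initial): before a front vowel, so rule 1 applies → [dʒ].
/i/ (between /ɡ/ and /ɡ/): no rule targets it → [i].
/ɡ/ meets the environment for rule 1 (before a front vowel) → [dʒ].
/e/ stays [e].
/t/ — between /e/ and /p/; rule 3 does not apply here → [t].
/p/ (between /t/ and /o/) is unaffected → [p].
/o/ stays [o].
/x/ stays [x].
/i/ — not in any rule's target class → [i].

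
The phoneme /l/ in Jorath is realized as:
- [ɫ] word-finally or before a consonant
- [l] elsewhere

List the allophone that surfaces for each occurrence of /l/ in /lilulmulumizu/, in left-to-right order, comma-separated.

Occurrence 1 (position 1): no conditioning environment matches → elsewhere allophone [l].
Occurrence 2 (position 3): no conditioning environment matches → elsewhere allophone [l].
Occurrence 3 (position 5): word-finally or before a consonant → [ɫ].
Occurrence 4 (position 8): no conditioning environment matches → elsewhere allophone [l].

[l], [l], [ɫ], [l]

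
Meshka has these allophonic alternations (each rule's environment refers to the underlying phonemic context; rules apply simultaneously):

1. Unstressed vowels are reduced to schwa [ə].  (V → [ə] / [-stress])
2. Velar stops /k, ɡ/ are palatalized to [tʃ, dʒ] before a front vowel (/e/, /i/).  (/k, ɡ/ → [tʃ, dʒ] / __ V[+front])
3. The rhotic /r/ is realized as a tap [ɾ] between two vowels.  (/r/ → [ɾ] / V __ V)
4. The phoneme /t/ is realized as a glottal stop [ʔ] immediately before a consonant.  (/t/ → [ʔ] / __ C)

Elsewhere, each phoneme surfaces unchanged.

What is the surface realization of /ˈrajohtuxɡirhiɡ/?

/r/ (word-initial): rule 3 targets it, but not between two vowels → unchanged [r].
/a/ (between /r/ and /j/) is in the target of rule 1 but the environment (in an unstressed syllable) is not met → [a].
/o/ meets the environment for rule 1 (in an unstressed syllable) → [ə].
/t/ (between /h/ and /u/) is in the target of rule 4 but the environment (immediately before a consonant) is not met → [t].
/u/ (between /t/ and /x/): in an unstressed syllable, so rule 1 applies → [ə].
/ɡ/ (between /x/ and /i/): before a front vowel, so rule 2 applies → [dʒ].
Rule 1 applies to /i/ (between /ɡ/ and /r/: in an unstressed syllable) → [ə].
/r/ (between /i/ and /h/) fails the environment for rule 3, so it stays [r].
/i/ (between /h/ and /ɡ/): in an unstressed syllable, so rule 1 applies → [ə].
/ɡ/ (word-final): rule 2 targets it, but not before a front vowel → unchanged [ɡ].

[ˈrajəhtəxdʒərhəɡ]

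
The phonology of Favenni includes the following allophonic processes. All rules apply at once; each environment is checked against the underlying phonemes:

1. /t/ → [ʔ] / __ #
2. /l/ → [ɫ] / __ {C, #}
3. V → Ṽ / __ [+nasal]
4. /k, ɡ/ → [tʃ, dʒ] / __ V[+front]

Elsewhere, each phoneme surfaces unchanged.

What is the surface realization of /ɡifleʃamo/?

/ɡ/ meets the environment for rule 4 (before a front vowel) → [dʒ].
/i/ (between /ɡ/ and /f/) is in the target of rule 3 but the environment (before a nasal consonant) is not met → [i].
/f/ — not in any rule's target class → [f].
/l/ (between /f/ and /e/) fails the environment for rule 2, so it stays [l].
/e/ (between /l/ and /ʃ/) is in the target of rule 3 but the environment (before a nasal consonant) is not met → [e].
/ʃ/ (between /e/ and /a/): no rule targets it → [ʃ].
/a/ meets the environment for rule 3 (before a nasal consonant) → [ã].
/m/ (between /a/ and /o/): no rule targets it → [m].
/o/ (word-final) is in the target of rule 3 but the environment (before a nasal consonant) is not met → [o].

[dʒifleʃãmo]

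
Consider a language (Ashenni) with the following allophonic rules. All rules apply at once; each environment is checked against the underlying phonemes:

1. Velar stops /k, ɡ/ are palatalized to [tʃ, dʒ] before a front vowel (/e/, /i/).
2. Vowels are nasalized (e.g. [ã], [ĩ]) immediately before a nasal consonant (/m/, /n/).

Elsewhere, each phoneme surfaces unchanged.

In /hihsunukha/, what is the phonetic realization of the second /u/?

/u/ (between /n/ and /k/) is in the target of rule 2 but the environment (before a nasal consonant) is not met → [u].

[u]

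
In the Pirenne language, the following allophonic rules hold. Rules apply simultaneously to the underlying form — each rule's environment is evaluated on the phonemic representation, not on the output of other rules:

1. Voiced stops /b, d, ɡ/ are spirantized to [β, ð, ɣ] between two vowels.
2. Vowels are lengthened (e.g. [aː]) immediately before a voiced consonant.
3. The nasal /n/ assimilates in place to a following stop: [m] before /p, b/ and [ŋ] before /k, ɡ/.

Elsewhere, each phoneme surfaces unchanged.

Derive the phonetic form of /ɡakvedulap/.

[ɡakveːðuːlap]

/ɡ/ (word-initial) fails the environment for rule 1, so it stays [ɡ].
/a/ (between /ɡ/ and /k/) fails the environment for rule 2, so it stays [a].
/e/ meets the environment for rule 2 (before a voiced consonant) → [eː].
/d/ (between /e/ and /u/): between two vowels, so rule 1 applies → [ð].
/u/ meets the environment for rule 2 (before a voiced consonant) → [uː].
/a/ (between /l/ and /p/) is in the target of rule 2 but the environment (before a voiced consonant) is not met → [a].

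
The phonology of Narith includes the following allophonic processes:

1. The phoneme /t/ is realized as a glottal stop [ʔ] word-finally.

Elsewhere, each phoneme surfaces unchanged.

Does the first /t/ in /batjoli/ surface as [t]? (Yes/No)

Yes

/t/ (between /a/ and /j/) fails the environment for rule 1, so it stays [t].
The actual realization is [t], which matches [t].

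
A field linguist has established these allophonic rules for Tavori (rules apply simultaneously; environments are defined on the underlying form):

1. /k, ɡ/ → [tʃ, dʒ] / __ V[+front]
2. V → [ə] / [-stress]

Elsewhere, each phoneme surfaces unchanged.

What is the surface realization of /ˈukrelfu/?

/u/ (word-initial) is in the target of rule 2 but the environment (in an unstressed syllable) is not met → [u].
/k/ (between /u/ and /r/): rule 1 targets it, but not before a front vowel → unchanged [k].
/r/ stays [r].
/e/ (between /r/ and /l/) occurs in an unstressed syllable → [ə] by rule 2.
/l/ (between /e/ and /f/) is unaffected → [l].
/f/ — not in any rule's target class → [f].
/u/ (word-final) occurs in an unstressed syllable → [ə] by rule 2.

[ˈukrəlfə]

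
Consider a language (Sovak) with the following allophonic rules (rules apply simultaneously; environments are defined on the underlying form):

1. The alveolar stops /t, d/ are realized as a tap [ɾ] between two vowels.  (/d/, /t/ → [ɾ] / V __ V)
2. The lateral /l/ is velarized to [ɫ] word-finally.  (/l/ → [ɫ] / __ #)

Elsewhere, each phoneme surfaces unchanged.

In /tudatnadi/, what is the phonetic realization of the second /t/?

[t]

/t/ (between /a/ and /n/): rule 1 targets it, but not between two vowels → unchanged [t].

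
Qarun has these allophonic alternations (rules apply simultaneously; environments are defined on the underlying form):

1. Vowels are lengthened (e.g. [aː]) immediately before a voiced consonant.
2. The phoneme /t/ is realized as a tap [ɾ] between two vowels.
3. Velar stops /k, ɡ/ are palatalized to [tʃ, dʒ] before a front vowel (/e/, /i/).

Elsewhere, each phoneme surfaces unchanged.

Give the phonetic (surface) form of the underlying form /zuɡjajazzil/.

[zuːɡjaːjaːzziːl]

/z/ — not in any rule's target class → [z].
Rule 1 applies to /u/ (between /z/ and /ɡ/: before a voiced consonant) → [uː].
/ɡ/ (between /u/ and /j/): rule 3 targets it, but not before a front vowel → unchanged [ɡ].
/j/ stays [j].
/a/ (between /j/ and /j/): before a voiced consonant, so rule 1 applies → [aː].
/j/ — not in any rule's target class → [j].
/a/ (between /j/ and /z/) occurs before a voiced consonant → [aː] by rule 1.
/z/ stays [z].
/z/ stays [z].
Rule 1 applies to /i/ (between /z/ and /l/: before a voiced consonant) → [iː].
/l/ (word-final): no rule targets it → [l].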